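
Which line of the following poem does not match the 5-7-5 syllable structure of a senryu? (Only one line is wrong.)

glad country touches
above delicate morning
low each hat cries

Line 1: "glad country touches": 1+2+2 = 5 ✓
Line 2: "above delicate morning": 2+3+2 = 7 ✓
Line 3: "low each hat cries": 1+1+1+1 = 4 (expected 5)

The third line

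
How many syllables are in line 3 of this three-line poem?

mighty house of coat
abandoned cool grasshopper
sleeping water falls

5

Line 3: sleeping (2), water (2), falls (1) → 5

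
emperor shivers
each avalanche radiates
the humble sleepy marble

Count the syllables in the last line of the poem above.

7

The last line: "the humble sleepy marble": 1+2+2+2 = 7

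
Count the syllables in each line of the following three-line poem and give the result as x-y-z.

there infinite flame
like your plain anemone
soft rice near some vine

5-7-5

Line 1: there (1), infinite (3), flame (1) → 5
Line 2: like (1), your (1), plain (1), anemone (4) → 7
Line 3: soft (1), rice (1), near (1), some (1), vine (1) → 5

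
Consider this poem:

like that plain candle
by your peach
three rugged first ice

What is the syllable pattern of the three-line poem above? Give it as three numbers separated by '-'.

5-3-5

Line 1: like(1) + that(1) + plain(1) + candle(2) = 5
Line 2: by(1) + your(1) + peach(1) = 3
Line 3: three(1) + rugged(2) + first(1) + ice(1) = 5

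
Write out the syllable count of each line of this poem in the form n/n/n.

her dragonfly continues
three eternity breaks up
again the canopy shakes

7/7/7

Line 1: her(1) + dragonfly(3) + continues(3) = 7
Line 2: three(1) + eternity(4) + breaks(1) + up(1) = 7
Line 3: again(2) + the(1) + canopy(3) + shakes(1) = 7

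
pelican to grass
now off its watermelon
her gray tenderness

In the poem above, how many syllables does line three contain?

Line three: her (1), gray (1), tenderness (3) → 5

5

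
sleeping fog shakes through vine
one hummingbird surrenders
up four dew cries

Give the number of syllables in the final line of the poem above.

4

The final line: up(1) + four(1) + dew(1) + cries(1) = 4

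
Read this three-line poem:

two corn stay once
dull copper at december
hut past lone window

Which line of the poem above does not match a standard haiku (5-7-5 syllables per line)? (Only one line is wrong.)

The first line

Line 1: two(1) + corn(1) + stay(1) + once(1) = 4 (expected 5)
Line 2: dull(1) + copper(2) + at(1) + december(3) = 7 ✓
Line 3: hut(1) + past(1) + lone(1) + window(2) = 5 ✓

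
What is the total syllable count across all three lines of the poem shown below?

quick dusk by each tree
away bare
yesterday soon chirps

13

Line 1: "quick dusk by each tree": 1+1+1+1+1 = 5
Line 2: "away bare": 2+1 = 3
Line 3: "yesterday soon chirps": 3+1+1 = 5
Total: 5 + 3 + 5 = 13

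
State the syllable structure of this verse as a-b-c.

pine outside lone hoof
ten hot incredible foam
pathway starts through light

Line 1: pine(1) + outside(2) + lone(1) + hoof(1) = 5
Line 2: ten(1) + hot(1) + incredible(4) + foam(1) = 7
Line 3: pathway(2) + starts(1) + through(1) + light(1) = 5

5-7-5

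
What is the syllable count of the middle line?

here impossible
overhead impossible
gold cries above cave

The middle line: overhead (3), impossible (4) → 7

7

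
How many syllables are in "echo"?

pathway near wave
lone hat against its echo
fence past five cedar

2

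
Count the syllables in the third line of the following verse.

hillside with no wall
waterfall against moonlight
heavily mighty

The third line: heavily (3), mighty (2) → 5

5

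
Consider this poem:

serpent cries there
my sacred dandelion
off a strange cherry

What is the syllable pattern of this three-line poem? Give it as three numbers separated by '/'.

4/7/5

Line 1: serpent (2), cries (1), there (1) → 4
Line 2: my (1), sacred (2), dandelion (4) → 7
Line 3: off (1), a (1), strange (1), cherry (2) → 5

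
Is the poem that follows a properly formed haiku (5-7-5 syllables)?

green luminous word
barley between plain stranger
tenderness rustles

Yes

Line 1: "green luminous word": 1+3+1 = 5 ✓
Line 2: "barley between plain stranger": 2+2+1+2 = 7 ✓
Line 3: "tenderness rustles": 3+2 = 5 ✓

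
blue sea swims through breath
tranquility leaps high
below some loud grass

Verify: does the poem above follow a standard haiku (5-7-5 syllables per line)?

No

Line 1: blue (1), sea (1), swims (1), through (1), breath (1) → 5 ✓
Line 2: tranquility (4), leaps (1), high (1) → 6 (expected 7)
Line 3: below (2), some (1), loud (1), grass (1) → 5 ✓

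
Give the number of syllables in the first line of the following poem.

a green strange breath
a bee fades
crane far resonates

4

The first line: "a green strange breath": 1+1+1+1 = 4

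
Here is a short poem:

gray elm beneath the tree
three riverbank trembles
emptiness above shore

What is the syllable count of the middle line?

6

The middle line: "three riverbank trembles": 1+3+2 = 6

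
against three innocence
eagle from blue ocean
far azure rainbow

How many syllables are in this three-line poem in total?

17

Line 1: "against three innocence": 2+1+3 = 6
Line 2: "eagle from blue ocean": 2+1+1+2 = 6
Line 3: "far azure rainbow": 1+2+2 = 5
Total: 6 + 6 + 5 = 17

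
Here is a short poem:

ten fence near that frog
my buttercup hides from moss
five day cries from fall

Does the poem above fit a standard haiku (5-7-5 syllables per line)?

Line 1: ten (1), fence (1), near (1), that (1), frog (1) → 5 ✓
Line 2: my (1), buttercup (3), hides (1), from (1), moss (1) → 7 ✓
Line 3: five (1), day (1), cries (1), from (1), fall (1) → 5 ✓

Yes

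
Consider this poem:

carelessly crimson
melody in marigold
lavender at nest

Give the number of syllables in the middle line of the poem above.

The middle line: melody (3), in (1), marigold (3) → 7

7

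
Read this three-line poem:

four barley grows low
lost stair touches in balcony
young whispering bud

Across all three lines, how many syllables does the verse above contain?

18

Line 1: four(1) + barley(2) + grows(1) + low(1) = 5
Line 2: lost(1) + stair(1) + touches(2) + in(1) + balcony(3) = 8
Line 3: young(1) + whispering(3) + bud(1) = 5
Total: 5 + 8 + 5 = 18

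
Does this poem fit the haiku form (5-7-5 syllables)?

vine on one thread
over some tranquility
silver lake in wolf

Line 1: vine(1) + on(1) + one(1) + thread(1) = 4 (expected 5)
Line 2: over(2) + some(1) + tranquility(4) = 7 ✓
Line 3: silver(2) + lake(1) + in(1) + wolf(1) = 5 ✓

No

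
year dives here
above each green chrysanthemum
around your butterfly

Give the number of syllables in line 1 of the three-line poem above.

3

Line 1: "year dives here": 1+1+1 = 3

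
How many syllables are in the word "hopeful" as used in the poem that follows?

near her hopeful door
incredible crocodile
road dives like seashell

2

"hopeful" has 2 syllables.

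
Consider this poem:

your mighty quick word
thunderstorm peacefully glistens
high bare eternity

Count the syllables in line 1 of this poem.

Line 1: "your mighty quick word": 1+2+1+1 = 5

5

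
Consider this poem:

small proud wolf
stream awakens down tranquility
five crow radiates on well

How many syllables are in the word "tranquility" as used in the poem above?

"tranquility" has 4 syllables.

4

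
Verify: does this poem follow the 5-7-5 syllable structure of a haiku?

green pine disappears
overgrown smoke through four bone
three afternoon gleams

Line 1: green (1), pine (1), disappears (3) → 5 ✓
Line 2: overgrown (3), smoke (1), through (1), four (1), bone (1) → 7 ✓
Line 3: three (1), afternoon (3), gleams (1) → 5 ✓

Yes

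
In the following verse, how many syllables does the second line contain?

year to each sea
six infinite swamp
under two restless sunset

The second line: six(1) + infinite(3) + swamp(1) = 5

5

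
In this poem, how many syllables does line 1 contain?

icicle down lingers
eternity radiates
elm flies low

6

Line 1: "icicle down lingers": 3+1+2 = 6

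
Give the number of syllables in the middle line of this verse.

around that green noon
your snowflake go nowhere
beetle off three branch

6

The middle line: "your snowflake go nowhere": 1+2+1+2 = 6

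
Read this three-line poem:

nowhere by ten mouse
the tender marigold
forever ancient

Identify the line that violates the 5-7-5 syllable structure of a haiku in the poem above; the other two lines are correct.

The second line

Line 1: "nowhere by ten mouse": 2+1+1+1 = 5 ✓
Line 2: "the tender marigold": 1+2+3 = 6 (expected 7)
Line 3: "forever ancient": 3+2 = 5 ✓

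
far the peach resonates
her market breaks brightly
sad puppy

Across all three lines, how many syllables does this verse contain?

Line 1: far(1) + the(1) + peach(1) + resonates(3) = 6
Line 2: her(1) + market(2) + breaks(1) + brightly(2) = 6
Line 3: sad(1) + puppy(2) = 3
Total: 6 + 6 + 3 = 15

15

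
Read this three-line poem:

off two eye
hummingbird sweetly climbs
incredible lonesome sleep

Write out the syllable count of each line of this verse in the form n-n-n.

Line 1: off(1) + two(1) + eye(1) = 3
Line 2: hummingbird(3) + sweetly(2) + climbs(1) = 6
Line 3: incredible(4) + lonesome(2) + sleep(1) = 7

3-6-7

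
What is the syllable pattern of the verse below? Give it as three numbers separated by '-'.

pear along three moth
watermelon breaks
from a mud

5-5-3

Line 1: pear (1), along (2), three (1), moth (1) → 5
Line 2: watermelon (4), breaks (1) → 5
Line 3: from (1), a (1), mud (1) → 3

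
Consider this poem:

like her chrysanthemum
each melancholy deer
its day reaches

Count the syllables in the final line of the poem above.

The final line: "its day reaches": 1+1+2 = 4

4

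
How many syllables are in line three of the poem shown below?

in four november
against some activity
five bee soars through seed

5

Line three: five (1), bee (1), soars (1), through (1), seed (1) → 5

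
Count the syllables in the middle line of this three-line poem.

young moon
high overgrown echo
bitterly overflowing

6

The middle line: high(1) + overgrown(3) + echo(2) = 6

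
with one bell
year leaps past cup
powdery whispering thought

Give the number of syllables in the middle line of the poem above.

4

The middle line: "year leaps past cup": 1+1+1+1 = 4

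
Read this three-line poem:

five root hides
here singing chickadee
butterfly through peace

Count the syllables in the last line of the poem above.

The last line: butterfly(3) + through(1) + peace(1) = 5

5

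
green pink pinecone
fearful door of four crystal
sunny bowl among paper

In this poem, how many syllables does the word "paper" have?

2

"paper" has 2 syllables.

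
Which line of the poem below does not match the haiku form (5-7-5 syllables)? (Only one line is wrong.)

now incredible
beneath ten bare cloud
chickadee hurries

Line 1: "now incredible": 1+4 = 5 ✓
Line 2: "beneath ten bare cloud": 2+1+1+1 = 5 (expected 7)
Line 3: "chickadee hurries": 3+2 = 5 ✓

Line 2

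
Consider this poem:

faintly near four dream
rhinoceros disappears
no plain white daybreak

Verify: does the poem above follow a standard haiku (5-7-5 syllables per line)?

Yes

Line 1: faintly (2), near (1), four (1), dream (1) → 5 ✓
Line 2: rhinoceros (4), disappears (3) → 7 ✓
Line 3: no (1), plain (1), white (1), daybreak (2) → 5 ✓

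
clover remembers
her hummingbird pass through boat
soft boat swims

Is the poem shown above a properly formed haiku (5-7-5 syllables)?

No

Line 1: clover (2), remembers (3) → 5 ✓
Line 2: her (1), hummingbird (3), pass (1), through (1), boat (1) → 7 ✓
Line 3: soft (1), boat (1), swims (1) → 3 (expected 5)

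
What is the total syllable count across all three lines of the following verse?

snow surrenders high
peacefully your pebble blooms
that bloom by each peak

Line 1: snow (1), surrenders (3), high (1) → 5
Line 2: peacefully (3), your (1), pebble (2), blooms (1) → 7
Line 3: that (1), bloom (1), by (1), each (1), peak (1) → 5
Total: 5 + 7 + 5 = 17

17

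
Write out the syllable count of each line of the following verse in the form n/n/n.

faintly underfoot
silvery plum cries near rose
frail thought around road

Line 1: faintly (2), underfoot (3) → 5
Line 2: silvery (3), plum (1), cries (1), near (1), rose (1) → 7
Line 3: frail (1), thought (1), around (2), road (1) → 5

5/7/5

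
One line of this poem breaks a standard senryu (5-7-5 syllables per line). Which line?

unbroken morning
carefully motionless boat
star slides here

Line 1: unbroken (3), morning (2) → 5 ✓
Line 2: carefully (3), motionless (3), boat (1) → 7 ✓
Line 3: star (1), slides (1), here (1) → 3 (expected 5)

Line 3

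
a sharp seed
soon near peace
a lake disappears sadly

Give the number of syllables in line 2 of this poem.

3

Line 2: "soon near peace": 1+1+1 = 3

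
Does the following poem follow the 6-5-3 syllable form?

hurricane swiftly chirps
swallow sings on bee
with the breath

Yes

Line 1: "hurricane swiftly chirps": 3+2+1 = 6 ✓
Line 2: "swallow sings on bee": 2+1+1+1 = 5 ✓
Line 3: "with the breath": 1+1+1 = 3 ✓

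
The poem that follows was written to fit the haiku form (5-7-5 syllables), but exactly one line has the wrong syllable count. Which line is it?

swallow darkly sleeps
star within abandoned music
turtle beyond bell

Line 1: "swallow darkly sleeps": 2+2+1 = 5 ✓
Line 2: "star within abandoned music": 1+2+3+2 = 8 (expected 7)
Line 3: "turtle beyond bell": 2+2+1 = 5 ✓

The second line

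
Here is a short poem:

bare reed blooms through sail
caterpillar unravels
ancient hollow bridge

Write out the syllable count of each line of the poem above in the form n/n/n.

Line 1: bare (1), reed (1), blooms (1), through (1), sail (1) → 5
Line 2: caterpillar (4), unravels (3) → 7
Line 3: ancient (2), hollow (2), bridge (1) → 5

5/7/5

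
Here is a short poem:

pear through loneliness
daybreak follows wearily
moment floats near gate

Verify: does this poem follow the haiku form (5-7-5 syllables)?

Line 1: "pear through loneliness": 1+1+3 = 5 ✓
Line 2: "daybreak follows wearily": 2+2+3 = 7 ✓
Line 3: "moment floats near gate": 2+1+1+1 = 5 ✓

Yes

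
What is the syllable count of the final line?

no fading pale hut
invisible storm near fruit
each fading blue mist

5

The final line: "each fading blue mist": 1+2+1+1 = 5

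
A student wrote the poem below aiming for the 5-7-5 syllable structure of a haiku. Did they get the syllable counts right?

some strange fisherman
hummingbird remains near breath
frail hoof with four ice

Line 1: some (1), strange (1), fisherman (3) → 5 ✓
Line 2: hummingbird (3), remains (2), near (1), breath (1) → 7 ✓
Line 3: frail (1), hoof (1), with (1), four (1), ice (1) → 5 ✓

Yes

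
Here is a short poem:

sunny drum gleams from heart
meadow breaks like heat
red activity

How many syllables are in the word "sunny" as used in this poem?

2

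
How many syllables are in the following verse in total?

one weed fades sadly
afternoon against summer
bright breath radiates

Line 1: one (1), weed (1), fades (1), sadly (2) → 5
Line 2: afternoon (3), against (2), summer (2) → 7
Line 3: bright (1), breath (1), radiates (3) → 5
Total: 5 + 7 + 5 = 17

17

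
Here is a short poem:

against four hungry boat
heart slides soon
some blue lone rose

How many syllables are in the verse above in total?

13

Line 1: against(2) + four(1) + hungry(2) + boat(1) = 6
Line 2: heart(1) + slides(1) + soon(1) = 3
Line 3: some(1) + blue(1) + lone(1) + rose(1) = 4
Total: 6 + 3 + 4 = 13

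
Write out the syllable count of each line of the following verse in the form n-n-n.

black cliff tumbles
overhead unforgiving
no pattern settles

4-7-5

Line 1: black(1) + cliff(1) + tumbles(2) = 4
Line 2: overhead(3) + unforgiving(4) = 7
Line 3: no(1) + pattern(2) + settles(2) = 5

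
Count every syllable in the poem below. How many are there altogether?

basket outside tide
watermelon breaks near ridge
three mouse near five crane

17

Line 1: "basket outside tide": 2+2+1 = 5
Line 2: "watermelon breaks near ridge": 4+1+1+1 = 7
Line 3: "three mouse near five crane": 1+1+1+1+1 = 5
Total: 5 + 7 + 5 = 17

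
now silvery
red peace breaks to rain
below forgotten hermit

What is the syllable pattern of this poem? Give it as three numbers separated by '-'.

Line 1: now(1) + silvery(3) = 4
Line 2: red(1) + peace(1) + breaks(1) + to(1) + rain(1) = 5
Line 3: below(2) + forgotten(3) + hermit(2) = 7

4-5-7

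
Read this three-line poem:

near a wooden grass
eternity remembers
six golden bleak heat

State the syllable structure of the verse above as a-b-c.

5-7-5

Line 1: near(1) + a(1) + wooden(2) + grass(1) = 5
Line 2: eternity(4) + remembers(3) = 7
Line 3: six(1) + golden(2) + bleak(1) + heat(1) = 5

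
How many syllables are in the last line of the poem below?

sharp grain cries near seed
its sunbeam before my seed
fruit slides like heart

4

The last line: fruit (1), slides (1), like (1), heart (1) → 4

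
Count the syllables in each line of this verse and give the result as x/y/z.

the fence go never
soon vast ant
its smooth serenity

Line 1: the (1), fence (1), go (1), never (2) → 5
Line 2: soon (1), vast (1), ant (1) → 3
Line 3: its (1), smooth (1), serenity (4) → 6

5/3/6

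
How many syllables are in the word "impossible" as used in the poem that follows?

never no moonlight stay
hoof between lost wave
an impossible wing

"impossible" has 4 syllables.

4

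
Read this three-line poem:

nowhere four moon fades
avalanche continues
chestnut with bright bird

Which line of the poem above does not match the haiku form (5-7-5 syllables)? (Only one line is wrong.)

Line 1: nowhere(2) + four(1) + moon(1) + fades(1) = 5 ✓
Line 2: avalanche(3) + continues(3) = 6 (expected 7)
Line 3: chestnut(2) + with(1) + bright(1) + bird(1) = 5 ✓

The second line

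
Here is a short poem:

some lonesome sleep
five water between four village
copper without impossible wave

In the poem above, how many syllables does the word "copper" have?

"copper" has 2 syllables.

2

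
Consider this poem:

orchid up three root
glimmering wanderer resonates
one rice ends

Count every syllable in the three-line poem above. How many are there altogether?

Line 1: orchid (2), up (1), three (1), root (1) → 5
Line 2: glimmering (3), wanderer (3), resonates (3) → 9
Line 3: one (1), rice (1), ends (1) → 3
Total: 5 + 9 + 3 = 17

17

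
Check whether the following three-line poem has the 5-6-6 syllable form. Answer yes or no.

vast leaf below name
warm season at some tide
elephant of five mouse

Line 1: vast(1) + leaf(1) + below(2) + name(1) = 5 ✓
Line 2: warm(1) + season(2) + at(1) + some(1) + tide(1) = 6 ✓
Line 3: elephant(3) + of(1) + five(1) + mouse(1) = 6 ✓

Yes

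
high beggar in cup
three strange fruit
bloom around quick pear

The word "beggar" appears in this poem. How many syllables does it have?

2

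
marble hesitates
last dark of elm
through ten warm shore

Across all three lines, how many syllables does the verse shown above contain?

13

Line 1: "marble hesitates": 2+3 = 5
Line 2: "last dark of elm": 1+1+1+1 = 4
Line 3: "through ten warm shore": 1+1+1+1 = 4
Total: 5 + 4 + 4 = 13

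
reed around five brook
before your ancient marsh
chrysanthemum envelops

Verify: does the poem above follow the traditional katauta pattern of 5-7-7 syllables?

No

Line 1: "reed around five brook": 1+2+1+1 = 5 ✓
Line 2: "before your ancient marsh": 2+1+2+1 = 6 (expected 7)
Line 3: "chrysanthemum envelops": 4+3 = 7 ✓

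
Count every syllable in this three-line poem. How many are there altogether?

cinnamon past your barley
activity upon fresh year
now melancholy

20

Line 1: cinnamon (3), past (1), your (1), barley (2) → 7
Line 2: activity (4), upon (2), fresh (1), year (1) → 8
Line 3: now (1), melancholy (4) → 5
Total: 7 + 8 + 5 = 20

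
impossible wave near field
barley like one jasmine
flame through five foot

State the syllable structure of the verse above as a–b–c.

Line 1: impossible (4), wave (1), near (1), field (1) → 7
Line 2: barley (2), like (1), one (1), jasmine (2) → 6
Line 3: flame (1), through (1), five (1), foot (1) → 4

7–6–4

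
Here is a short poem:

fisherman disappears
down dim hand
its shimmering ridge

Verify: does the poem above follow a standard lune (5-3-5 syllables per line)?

No

Line 1: fisherman (3), disappears (3) → 6 (expected 5)
Line 2: down (1), dim (1), hand (1) → 3 ✓
Line 3: its (1), shimmering (3), ridge (1) → 5 ✓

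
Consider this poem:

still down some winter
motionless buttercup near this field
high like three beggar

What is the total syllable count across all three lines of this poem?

19

Line 1: still(1) + down(1) + some(1) + winter(2) = 5
Line 2: motionless(3) + buttercup(3) + near(1) + this(1) + field(1) = 9
Line 3: high(1) + like(1) + three(1) + beggar(2) = 5
Total: 5 + 9 + 5 = 19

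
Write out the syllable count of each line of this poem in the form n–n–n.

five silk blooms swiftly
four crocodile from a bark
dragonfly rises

5–7–5

Line 1: "five silk blooms swiftly": 1+1+1+2 = 5
Line 2: "four crocodile from a bark": 1+3+1+1+1 = 7
Line 3: "dragonfly rises": 3+2 = 5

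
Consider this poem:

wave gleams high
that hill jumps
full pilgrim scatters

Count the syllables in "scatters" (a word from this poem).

2

"scatters" has 2 syllables.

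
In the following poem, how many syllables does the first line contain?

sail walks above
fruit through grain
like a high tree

The first line: "sail walks above": 1+1+2 = 4

4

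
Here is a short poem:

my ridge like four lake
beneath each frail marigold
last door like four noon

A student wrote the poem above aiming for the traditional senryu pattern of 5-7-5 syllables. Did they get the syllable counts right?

Line 1: my (1), ridge (1), like (1), four (1), lake (1) → 5 ✓
Line 2: beneath (2), each (1), frail (1), marigold (3) → 7 ✓
Line 3: last (1), door (1), like (1), four (1), noon (1) → 5 ✓

Yes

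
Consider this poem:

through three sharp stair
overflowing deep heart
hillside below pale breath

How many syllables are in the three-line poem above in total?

16

Line 1: through(1) + three(1) + sharp(1) + stair(1) = 4
Line 2: overflowing(4) + deep(1) + heart(1) = 6
Line 3: hillside(2) + below(2) + pale(1) + breath(1) = 6
Total: 4 + 6 + 6 = 16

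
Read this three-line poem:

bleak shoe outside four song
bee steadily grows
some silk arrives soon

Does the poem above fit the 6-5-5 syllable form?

Line 1: "bleak shoe outside four song": 1+1+2+1+1 = 6 ✓
Line 2: "bee steadily grows": 1+3+1 = 5 ✓
Line 3: "some silk arrives soon": 1+1+2+1 = 5 ✓

Yes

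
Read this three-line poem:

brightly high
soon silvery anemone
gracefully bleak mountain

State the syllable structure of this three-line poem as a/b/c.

3/8/6

Line 1: "brightly high": 2+1 = 3
Line 2: "soon silvery anemone": 1+3+4 = 8
Line 3: "gracefully bleak mountain": 3+1+2 = 6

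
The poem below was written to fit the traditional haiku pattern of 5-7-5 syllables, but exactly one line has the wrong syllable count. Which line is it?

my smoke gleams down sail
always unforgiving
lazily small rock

Line 1: my(1) + smoke(1) + gleams(1) + down(1) + sail(1) = 5 ✓
Line 2: always(2) + unforgiving(4) = 6 (expected 7)
Line 3: lazily(3) + small(1) + rock(1) = 5 ✓

The second line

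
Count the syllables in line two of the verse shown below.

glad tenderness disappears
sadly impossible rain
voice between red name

7

Line two: sadly(2) + impossible(4) + rain(1) = 7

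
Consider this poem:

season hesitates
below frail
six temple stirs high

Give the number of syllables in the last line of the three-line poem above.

5

The last line: "six temple stirs high": 1+2+1+1 = 5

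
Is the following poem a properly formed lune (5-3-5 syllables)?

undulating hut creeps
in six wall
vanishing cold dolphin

Line 1: undulating(4) + hut(1) + creeps(1) = 6 (expected 5)
Line 2: in(1) + six(1) + wall(1) = 3 ✓
Line 3: vanishing(3) + cold(1) + dolphin(2) = 6 (expected 5)

No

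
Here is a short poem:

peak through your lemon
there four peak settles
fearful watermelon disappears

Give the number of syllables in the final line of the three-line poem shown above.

9

The final line: fearful(2) + watermelon(4) + disappears(3) = 9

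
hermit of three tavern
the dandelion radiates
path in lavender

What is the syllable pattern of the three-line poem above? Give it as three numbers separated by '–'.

Line 1: hermit (2), of (1), three (1), tavern (2) → 6
Line 2: the (1), dandelion (4), radiates (3) → 8
Line 3: path (1), in (1), lavender (3) → 5

6–8–5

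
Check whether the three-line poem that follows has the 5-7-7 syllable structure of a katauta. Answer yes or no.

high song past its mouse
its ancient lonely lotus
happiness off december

Yes

Line 1: "high song past its mouse": 1+1+1+1+1 = 5 ✓
Line 2: "its ancient lonely lotus": 1+2+2+2 = 7 ✓
Line 3: "happiness off december": 3+1+3 = 7 ✓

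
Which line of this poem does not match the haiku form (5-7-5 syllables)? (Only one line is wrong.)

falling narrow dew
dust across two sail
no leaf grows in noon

The second line

Line 1: falling (2), narrow (2), dew (1) → 5 ✓
Line 2: dust (1), across (2), two (1), sail (1) → 5 (expected 7)
Line 3: no (1), leaf (1), grows (1), in (1), noon (1) → 5 ✓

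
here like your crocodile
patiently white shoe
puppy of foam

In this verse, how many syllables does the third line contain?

4

The third line: puppy (2), of (1), foam (1) → 4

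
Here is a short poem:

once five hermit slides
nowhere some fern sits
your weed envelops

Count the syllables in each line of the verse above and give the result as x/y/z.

5/5/5

Line 1: once(1) + five(1) + hermit(2) + slides(1) = 5
Line 2: nowhere(2) + some(1) + fern(1) + sits(1) = 5
Line 3: your(1) + weed(1) + envelops(3) = 5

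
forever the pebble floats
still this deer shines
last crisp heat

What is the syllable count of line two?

Line two: still(1) + this(1) + deer(1) + shines(1) = 4

4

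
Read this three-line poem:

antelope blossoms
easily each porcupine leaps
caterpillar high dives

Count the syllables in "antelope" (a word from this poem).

3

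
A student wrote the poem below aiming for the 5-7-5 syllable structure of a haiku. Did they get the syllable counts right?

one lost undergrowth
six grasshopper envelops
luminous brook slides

Line 1: one (1), lost (1), undergrowth (3) → 5 ✓
Line 2: six (1), grasshopper (3), envelops (3) → 7 ✓
Line 3: luminous (3), brook (1), slides (1) → 5 ✓

Yes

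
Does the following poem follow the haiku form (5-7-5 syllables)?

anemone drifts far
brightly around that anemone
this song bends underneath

Line 1: anemone(4) + drifts(1) + far(1) = 6 (expected 5)
Line 2: brightly(2) + around(2) + that(1) + anemone(4) = 9 (expected 7)
Line 3: this(1) + song(1) + bends(1) + underneath(3) = 6 (expected 5)

No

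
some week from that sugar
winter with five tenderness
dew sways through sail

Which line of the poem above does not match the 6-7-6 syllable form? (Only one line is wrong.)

Line 3

Line 1: "some week from that sugar": 1+1+1+1+2 = 6 ✓
Line 2: "winter with five tenderness": 2+1+1+3 = 7 ✓
Line 3: "dew sways through sail": 1+1+1+1 = 4 (expected 6)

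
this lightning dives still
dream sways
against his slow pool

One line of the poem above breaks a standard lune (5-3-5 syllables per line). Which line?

Line 1: "this lightning dives still": 1+2+1+1 = 5 ✓
Line 2: "dream sways": 1+1 = 2 (expected 3)
Line 3: "against his slow pool": 2+1+1+1 = 5 ✓

The second line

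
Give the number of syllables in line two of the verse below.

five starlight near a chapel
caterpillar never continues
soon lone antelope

9

Line two: caterpillar(4) + never(2) + continues(3) = 9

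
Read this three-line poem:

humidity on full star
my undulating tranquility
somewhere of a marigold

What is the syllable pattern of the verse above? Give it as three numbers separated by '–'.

Line 1: humidity (4), on (1), full (1), star (1) → 7
Line 2: my (1), undulating (4), tranquility (4) → 9
Line 3: somewhere (2), of (1), a (1), marigold (3) → 7

7–9–7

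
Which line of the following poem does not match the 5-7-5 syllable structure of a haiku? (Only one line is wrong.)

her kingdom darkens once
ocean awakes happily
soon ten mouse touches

Line 1: her(1) + kingdom(2) + darkens(2) + once(1) = 6 (expected 5)
Line 2: ocean(2) + awakes(2) + happily(3) = 7 ✓
Line 3: soon(1) + ten(1) + mouse(1) + touches(2) = 5 ✓

The first line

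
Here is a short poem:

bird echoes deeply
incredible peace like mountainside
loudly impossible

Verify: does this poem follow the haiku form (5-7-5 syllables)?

No

Line 1: bird(1) + echoes(2) + deeply(2) = 5 ✓
Line 2: incredible(4) + peace(1) + like(1) + mountainside(3) = 9 (expected 7)
Line 3: loudly(2) + impossible(4) = 6 (expected 5)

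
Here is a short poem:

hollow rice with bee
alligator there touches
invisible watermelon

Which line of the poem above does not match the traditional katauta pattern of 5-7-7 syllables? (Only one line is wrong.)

The third line

Line 1: hollow(2) + rice(1) + with(1) + bee(1) = 5 ✓
Line 2: alligator(4) + there(1) + touches(2) = 7 ✓
Line 3: invisible(4) + watermelon(4) = 8 (expected 7)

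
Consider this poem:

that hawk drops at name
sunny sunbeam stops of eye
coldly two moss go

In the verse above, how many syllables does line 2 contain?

7

Line 2: "sunny sunbeam stops of eye": 2+2+1+1+1 = 7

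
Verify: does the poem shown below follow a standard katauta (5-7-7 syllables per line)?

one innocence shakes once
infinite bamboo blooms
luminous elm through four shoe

No

Line 1: one (1), innocence (3), shakes (1), once (1) → 6 (expected 5)
Line 2: infinite (3), bamboo (2), blooms (1) → 6 (expected 7)
Line 3: luminous (3), elm (1), through (1), four (1), shoe (1) → 7 ✓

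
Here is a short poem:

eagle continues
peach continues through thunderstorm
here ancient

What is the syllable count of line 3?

Line 3: here(1) + ancient(2) = 3

3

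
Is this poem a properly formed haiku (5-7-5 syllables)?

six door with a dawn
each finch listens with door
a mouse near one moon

No

Line 1: "six door with a dawn": 1+1+1+1+1 = 5 ✓
Line 2: "each finch listens with door": 1+1+2+1+1 = 6 (expected 7)
Line 3: "a mouse near one moon": 1+1+1+1+1 = 5 ✓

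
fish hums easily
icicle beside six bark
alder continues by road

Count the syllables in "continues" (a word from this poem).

"continues" has 3 syllables.

3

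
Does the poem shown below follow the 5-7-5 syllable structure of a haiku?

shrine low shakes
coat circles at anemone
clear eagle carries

No

Line 1: shrine(1) + low(1) + shakes(1) = 3 (expected 5)
Line 2: coat(1) + circles(2) + at(1) + anemone(4) = 8 (expected 7)
Line 3: clear(1) + eagle(2) + carries(2) = 5 ✓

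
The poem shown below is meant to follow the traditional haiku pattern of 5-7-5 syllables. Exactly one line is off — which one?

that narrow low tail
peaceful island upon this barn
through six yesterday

Line 1: that (1), narrow (2), low (1), tail (1) → 5 ✓
Line 2: peaceful (2), island (2), upon (2), this (1), barn (1) → 8 (expected 7)
Line 3: through (1), six (1), yesterday (3) → 5 ✓

Line 2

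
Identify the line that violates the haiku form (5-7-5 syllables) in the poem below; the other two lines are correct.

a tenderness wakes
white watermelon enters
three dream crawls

Line 3

Line 1: a (1), tenderness (3), wakes (1) → 5 ✓
Line 2: white (1), watermelon (4), enters (2) → 7 ✓
Line 3: three (1), dream (1), crawls (1) → 3 (expected 5)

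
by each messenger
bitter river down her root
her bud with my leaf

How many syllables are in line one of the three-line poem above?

5

Line one: by(1) + each(1) + messenger(3) = 5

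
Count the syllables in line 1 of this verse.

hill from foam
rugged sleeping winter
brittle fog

3

Line 1: hill(1) + from(1) + foam(1) = 3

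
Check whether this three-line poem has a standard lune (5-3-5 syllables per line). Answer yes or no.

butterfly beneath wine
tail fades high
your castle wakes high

Line 1: butterfly (3), beneath (2), wine (1) → 6 (expected 5)
Line 2: tail (1), fades (1), high (1) → 3 ✓
Line 3: your (1), castle (2), wakes (1), high (1) → 5 ✓

No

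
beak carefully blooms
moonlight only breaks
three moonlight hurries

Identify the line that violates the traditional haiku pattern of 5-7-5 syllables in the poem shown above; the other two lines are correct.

Line 1: "beak carefully blooms": 1+3+1 = 5 ✓
Line 2: "moonlight only breaks": 2+2+1 = 5 (expected 7)
Line 3: "three moonlight hurries": 1+2+2 = 5 ✓

The second line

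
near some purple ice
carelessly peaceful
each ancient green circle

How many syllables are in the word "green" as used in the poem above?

1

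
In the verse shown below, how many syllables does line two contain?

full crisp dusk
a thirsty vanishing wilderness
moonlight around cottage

9

Line two: a(1) + thirsty(2) + vanishing(3) + wilderness(3) = 9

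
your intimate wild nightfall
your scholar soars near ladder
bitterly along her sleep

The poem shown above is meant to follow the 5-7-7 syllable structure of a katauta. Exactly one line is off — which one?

Line 1: your(1) + intimate(3) + wild(1) + nightfall(2) = 7 (expected 5)
Line 2: your(1) + scholar(2) + soars(1) + near(1) + ladder(2) = 7 ✓
Line 3: bitterly(3) + along(2) + her(1) + sleep(1) = 7 ✓

The first line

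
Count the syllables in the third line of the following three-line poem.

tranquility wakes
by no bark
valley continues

5

The third line: "valley continues": 2+3 = 5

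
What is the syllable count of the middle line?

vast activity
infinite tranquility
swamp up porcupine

7

The middle line: infinite (3), tranquility (4) → 7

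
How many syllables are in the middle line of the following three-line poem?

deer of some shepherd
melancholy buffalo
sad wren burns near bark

7

The middle line: melancholy (4), buffalo (3) → 7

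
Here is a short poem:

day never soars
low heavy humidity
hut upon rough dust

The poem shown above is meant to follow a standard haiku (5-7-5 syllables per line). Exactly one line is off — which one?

Line 1: "day never soars": 1+2+1 = 4 (expected 5)
Line 2: "low heavy humidity": 1+2+4 = 7 ✓
Line 3: "hut upon rough dust": 1+2+1+1 = 5 ✓

The first line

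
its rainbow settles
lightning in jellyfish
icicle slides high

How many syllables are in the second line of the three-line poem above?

6

The second line: lightning(2) + in(1) + jellyfish(3) = 6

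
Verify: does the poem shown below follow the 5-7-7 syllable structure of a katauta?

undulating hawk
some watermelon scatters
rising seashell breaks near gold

Yes

Line 1: undulating(4) + hawk(1) = 5 ✓
Line 2: some(1) + watermelon(4) + scatters(2) = 7 ✓
Line 3: rising(2) + seashell(2) + breaks(1) + near(1) + gold(1) = 7 ✓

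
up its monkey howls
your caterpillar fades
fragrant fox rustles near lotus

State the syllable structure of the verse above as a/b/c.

5/6/8

Line 1: up(1) + its(1) + monkey(2) + howls(1) = 5
Line 2: your(1) + caterpillar(4) + fades(1) = 6
Line 3: fragrant(2) + fox(1) + rustles(2) + near(1) + lotus(2) = 8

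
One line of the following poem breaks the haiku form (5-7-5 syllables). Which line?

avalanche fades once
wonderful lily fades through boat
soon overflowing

The second line

Line 1: avalanche(3) + fades(1) + once(1) = 5 ✓
Line 2: wonderful(3) + lily(2) + fades(1) + through(1) + boat(1) = 8 (expected 7)
Line 3: soon(1) + overflowing(4) = 5 ✓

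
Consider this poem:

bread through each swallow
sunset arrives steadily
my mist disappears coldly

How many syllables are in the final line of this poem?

7

The final line: "my mist disappears coldly": 1+1+3+2 = 7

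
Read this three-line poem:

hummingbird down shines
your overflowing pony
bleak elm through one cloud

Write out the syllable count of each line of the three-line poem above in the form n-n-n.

5-7-5

Line 1: hummingbird(3) + down(1) + shines(1) = 5
Line 2: your(1) + overflowing(4) + pony(2) = 7
Line 3: bleak(1) + elm(1) + through(1) + one(1) + cloud(1) = 5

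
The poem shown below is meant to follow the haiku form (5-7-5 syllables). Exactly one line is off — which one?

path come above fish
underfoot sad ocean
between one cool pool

The second line

Line 1: path (1), come (1), above (2), fish (1) → 5 ✓
Line 2: underfoot (3), sad (1), ocean (2) → 6 (expected 7)
Line 3: between (2), one (1), cool (1), pool (1) → 5 ✓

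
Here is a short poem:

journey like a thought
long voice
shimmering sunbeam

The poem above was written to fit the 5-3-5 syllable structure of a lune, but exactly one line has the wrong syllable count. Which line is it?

The second line

Line 1: journey (2), like (1), a (1), thought (1) → 5 ✓
Line 2: long (1), voice (1) → 2 (expected 3)
Line 3: shimmering (3), sunbeam (2) → 5 ✓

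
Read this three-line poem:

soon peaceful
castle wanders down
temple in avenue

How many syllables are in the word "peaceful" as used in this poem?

2

"peaceful" has 2 syllables.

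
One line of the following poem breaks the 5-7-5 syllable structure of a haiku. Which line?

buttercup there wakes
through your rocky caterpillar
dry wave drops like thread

The second line

Line 1: buttercup (3), there (1), wakes (1) → 5 ✓
Line 2: through (1), your (1), rocky (2), caterpillar (4) → 8 (expected 7)
Line 3: dry (1), wave (1), drops (1), like (1), thread (1) → 5 ✓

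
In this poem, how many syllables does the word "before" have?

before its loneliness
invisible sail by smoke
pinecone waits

"before" has 2 syllables.

2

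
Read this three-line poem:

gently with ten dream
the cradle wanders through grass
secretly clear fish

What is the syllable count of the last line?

5

The last line: secretly(3) + clear(1) + fish(1) = 5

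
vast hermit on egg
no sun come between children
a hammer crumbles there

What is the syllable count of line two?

Line two: "no sun come between children": 1+1+1+2+2 = 7

7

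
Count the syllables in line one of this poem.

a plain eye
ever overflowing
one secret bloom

3

Line one: a (1), plain (1), eye (1) → 3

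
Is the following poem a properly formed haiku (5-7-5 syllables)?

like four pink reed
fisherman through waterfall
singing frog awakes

No

Line 1: "like four pink reed": 1+1+1+1 = 4 (expected 5)
Line 2: "fisherman through waterfall": 3+1+3 = 7 ✓
Line 3: "singing frog awakes": 2+1+2 = 5 ✓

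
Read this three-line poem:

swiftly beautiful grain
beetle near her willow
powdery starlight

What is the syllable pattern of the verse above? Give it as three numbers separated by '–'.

Line 1: swiftly (2), beautiful (3), grain (1) → 6
Line 2: beetle (2), near (1), her (1), willow (2) → 6
Line 3: powdery (3), starlight (2) → 5

6–6–5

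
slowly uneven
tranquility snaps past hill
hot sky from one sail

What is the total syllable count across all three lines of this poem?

17

Line 1: slowly (2), uneven (3) → 5
Line 2: tranquility (4), snaps (1), past (1), hill (1) → 7
Line 3: hot (1), sky (1), from (1), one (1), sail (1) → 5
Total: 5 + 7 + 5 = 17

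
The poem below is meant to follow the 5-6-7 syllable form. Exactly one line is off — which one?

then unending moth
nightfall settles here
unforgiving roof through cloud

Line 2

Line 1: then(1) + unending(3) + moth(1) = 5 ✓
Line 2: nightfall(2) + settles(2) + here(1) = 5 (expected 6)
Line 3: unforgiving(4) + roof(1) + through(1) + cloud(1) = 7 ✓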